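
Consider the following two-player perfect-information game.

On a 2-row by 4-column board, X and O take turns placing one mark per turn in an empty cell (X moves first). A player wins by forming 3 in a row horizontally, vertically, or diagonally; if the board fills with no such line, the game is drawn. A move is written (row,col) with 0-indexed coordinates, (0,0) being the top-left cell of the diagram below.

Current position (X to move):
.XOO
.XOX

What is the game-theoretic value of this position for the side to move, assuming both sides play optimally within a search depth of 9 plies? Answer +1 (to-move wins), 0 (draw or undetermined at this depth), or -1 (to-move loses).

ply 1, X at .XOO/.XOX | (0,0)=+0→XXOO/.XOX*; (1,0)=+0→.XOO/XXOX
ply 2, O at XXOO/.XOX | (1,0)=+0→XXOO/OXOX*
ply 3: XXOO/OXOX is terminal +0 (X); from .XOO/.XOX depth 9

value(.XOO/.XOX, X) = 0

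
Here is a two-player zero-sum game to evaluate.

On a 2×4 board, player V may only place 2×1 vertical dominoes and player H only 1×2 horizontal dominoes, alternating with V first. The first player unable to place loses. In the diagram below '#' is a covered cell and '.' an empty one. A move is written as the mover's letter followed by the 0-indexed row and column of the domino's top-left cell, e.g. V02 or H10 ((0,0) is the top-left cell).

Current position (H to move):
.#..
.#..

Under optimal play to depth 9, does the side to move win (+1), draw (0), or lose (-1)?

value(.#../.#.., H) = +1

ply 1, H at .#../.#.. | H02=+1→.###/.#..*; H12=+1→.#../.###
ply 2, V at .###/.#.. | V00=-1→####/##..*
ply 3, H at ####/##.. | H12=+1→####/####*
ply 4: ####/#### is terminal -1 (V); from .#../.#.. depth 9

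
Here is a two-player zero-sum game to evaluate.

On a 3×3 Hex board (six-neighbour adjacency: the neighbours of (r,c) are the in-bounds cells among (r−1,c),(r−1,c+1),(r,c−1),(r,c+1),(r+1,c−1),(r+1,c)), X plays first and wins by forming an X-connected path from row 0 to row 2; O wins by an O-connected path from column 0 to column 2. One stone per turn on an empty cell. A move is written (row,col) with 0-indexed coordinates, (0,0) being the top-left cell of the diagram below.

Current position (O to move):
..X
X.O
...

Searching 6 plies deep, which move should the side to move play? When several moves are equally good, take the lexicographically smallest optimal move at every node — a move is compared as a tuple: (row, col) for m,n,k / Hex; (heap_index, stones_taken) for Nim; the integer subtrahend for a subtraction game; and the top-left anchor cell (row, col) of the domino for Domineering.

[..X/X.O/...] O move#1: (0,0):-1/O.X/X.O/..., (0,1):-1/.OX/X.O/..., (1,1):-1/..X/XOO/..., (2,0):+1/..X/X.O/O..*, (2,1):-1/..X/X.O/.O., (2,2):-1/..X/X.O/..O
[..X/X.O/O..] X move#2: (0,0):-1/X.X/X.O/O..*, (0,1):-1/.XX/X.O/O.., (1,1):-1/..X/XXO/O.., (2,1):-1/..X/X.O/OX., (2,2):-1/..X/X.O/O.X
[X.X/X.O/O..] O move#3: (0,1):+1/XOX/X.O/O..*, (1,1):+1/X.X/XOO/O.., (2,1):+1/X.X/X.O/OO., (2,2):+1/X.X/X.O/O.O
[XOX/X.O/O..] X move#4: (1,1):-1/XOX/XXO/O..*, (2,1):-1/XOX/X.O/OX., (2,2):-1/XOX/X.O/O.X
[XOX/XXO/O..] O move#5: (2,1):+1/XOX/XXO/OO.*, (2,2):-1/XOX/XXO/O.O
[XOX/XXO/OO.] end (terminal -1, X#6); searched ..X/X.O/... to 6

O's best at [..X/X.O/...]: (2,0)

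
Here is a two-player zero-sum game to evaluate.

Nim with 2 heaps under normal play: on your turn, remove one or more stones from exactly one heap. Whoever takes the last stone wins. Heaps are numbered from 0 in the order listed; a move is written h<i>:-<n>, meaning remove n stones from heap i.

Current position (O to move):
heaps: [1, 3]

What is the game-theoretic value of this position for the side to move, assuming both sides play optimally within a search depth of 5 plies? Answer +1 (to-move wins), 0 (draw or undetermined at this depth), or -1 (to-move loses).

ply 1, O at (1,3) | h0:-1=-1→(0,3); h1:-1=-1→(1,2); h1:-2=+1→(1,1)*; h1:-3=-1→(1,0)
ply 2, X at (1,1) | h0:-1=-1→(0,1)*; h1:-1=-1→(1,0)
ply 3, O at (0,1) | h1:-1=+1→(0,0)*
ply 4: (0,0) is terminal -1 (X); from (1,3) depth 5

value((1,3), O) = +1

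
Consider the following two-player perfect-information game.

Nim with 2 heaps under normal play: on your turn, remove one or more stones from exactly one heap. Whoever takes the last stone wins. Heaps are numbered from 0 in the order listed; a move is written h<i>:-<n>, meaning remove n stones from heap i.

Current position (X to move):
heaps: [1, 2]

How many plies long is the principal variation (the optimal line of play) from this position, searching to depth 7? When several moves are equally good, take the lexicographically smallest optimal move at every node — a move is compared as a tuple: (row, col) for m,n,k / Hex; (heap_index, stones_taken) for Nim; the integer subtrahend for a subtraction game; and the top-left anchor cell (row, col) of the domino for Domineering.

PV length from [(1,2)]: 3 plies

[(1,2)] X move#1: h0:-1:-1/(0,2), h1:-1:+1/(1,1)*, h1:-2:-1/(1,0)
[(1,1)] O move#2: h0:-1:-1/(0,1)*, h1:-1:-1/(1,0)
[(0,1)] X move#3: h1:-1:+1/(0,0)*
[(0,0)] end (terminal -1, O#4); searched (1,2) to 7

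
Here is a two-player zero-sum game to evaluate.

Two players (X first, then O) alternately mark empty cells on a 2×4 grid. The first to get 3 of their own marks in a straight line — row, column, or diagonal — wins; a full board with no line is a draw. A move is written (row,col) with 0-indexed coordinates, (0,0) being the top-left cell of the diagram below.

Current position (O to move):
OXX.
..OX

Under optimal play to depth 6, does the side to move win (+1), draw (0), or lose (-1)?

value(OXX./..OX, O) = 0

ply 1, O at OXX./..OX | (0,3)=+0→OXXO/..OX*; (1,0)=-1→OXX./O.OX; (1,1)=-1→OXX./.OOX
ply 2, X at OXXO/..OX | (1,0)=+0→OXXO/X.OX*; (1,1)=+0→OXXO/.XOX
ply 3, O at OXXO/X.OX | (1,1)=+0→OXXO/XOOX*
ply 4: OXXO/XOOX is terminal +0 (X); from OXX./..OX depth 6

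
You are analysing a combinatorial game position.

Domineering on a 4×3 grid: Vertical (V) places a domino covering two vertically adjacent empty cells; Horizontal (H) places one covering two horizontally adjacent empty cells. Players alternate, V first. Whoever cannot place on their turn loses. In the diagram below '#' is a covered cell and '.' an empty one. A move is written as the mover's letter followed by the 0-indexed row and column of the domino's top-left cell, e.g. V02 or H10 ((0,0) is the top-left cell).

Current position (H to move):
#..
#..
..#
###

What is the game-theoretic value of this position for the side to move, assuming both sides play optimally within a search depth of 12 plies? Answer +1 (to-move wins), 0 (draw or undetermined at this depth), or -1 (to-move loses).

value(#../#../..#/###, H) = +1

ply 1, H at #../#../..#/### | H01=-1→###/#../..#/###; H11=+1→#../###/..#/###*; H20=-1→#../#../###/###
ply 2: #../###/..#/### is terminal -1 (V); from #../#../..#/### depth 12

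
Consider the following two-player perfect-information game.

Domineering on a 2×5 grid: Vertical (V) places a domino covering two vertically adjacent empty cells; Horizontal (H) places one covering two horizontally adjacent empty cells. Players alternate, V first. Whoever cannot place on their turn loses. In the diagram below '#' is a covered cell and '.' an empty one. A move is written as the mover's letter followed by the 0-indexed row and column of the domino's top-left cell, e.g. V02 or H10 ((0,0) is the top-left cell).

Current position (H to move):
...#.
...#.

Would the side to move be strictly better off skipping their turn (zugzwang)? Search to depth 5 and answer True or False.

zugzwang(...#./...#., H) = False

p1 H@[...#./...#.]: H00[##.#./...#.]-1* H01[.###./...#.]-1 H10[...#./##.#.]-1 H11[...#./.###.]-1
p2 V@[##.#./...#.]: V02[####./..##.]+1* V04[##.##/...##]-1
p3 H@[####./..##.]: H10[####./####.]-1*
p4 V@[####./####.]: V04[#####/#####]+1*
p5 H@[#####/#####] terminal -1; root [...#./...#.] d5
if H skipped the turn, V would face:
~ p1 V@[...#./...#.]: V00[#..#./#..#.]-1 V01[.#.#./.#.#.]+1* V02[..##./..##.]-1 V04[...##/...##]-1
~ p2 H@[.#.#./.#.#.] terminal -1; root [...#./...#.] d5
compare (H): move=-1 vs pass=-1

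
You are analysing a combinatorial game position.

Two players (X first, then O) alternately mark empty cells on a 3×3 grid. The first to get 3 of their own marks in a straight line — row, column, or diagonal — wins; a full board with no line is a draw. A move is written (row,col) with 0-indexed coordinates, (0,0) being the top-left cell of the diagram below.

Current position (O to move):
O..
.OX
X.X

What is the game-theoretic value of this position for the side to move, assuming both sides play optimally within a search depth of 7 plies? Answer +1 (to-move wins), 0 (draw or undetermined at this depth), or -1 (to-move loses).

ply 1, O at O../.OX/X.X | (0,1)=-1→OO./.OX/X.X*; (0,2)=-1→O.O/.OX/X.X; (1,0)=-1→O../OOX/X.X; (2,1)=-1→O../.OX/XOX
ply 2, X at OO./.OX/X.X | (0,2)=+1→OOX/.OX/X.X*; (1,0)=-1→OO./XOX/X.X; (2,1)=+1→OO./.OX/XXX
ply 3: OOX/.OX/X.X is terminal -1 (O); from O../.OX/X.X depth 7

value(O../.OX/X.X, O) = -1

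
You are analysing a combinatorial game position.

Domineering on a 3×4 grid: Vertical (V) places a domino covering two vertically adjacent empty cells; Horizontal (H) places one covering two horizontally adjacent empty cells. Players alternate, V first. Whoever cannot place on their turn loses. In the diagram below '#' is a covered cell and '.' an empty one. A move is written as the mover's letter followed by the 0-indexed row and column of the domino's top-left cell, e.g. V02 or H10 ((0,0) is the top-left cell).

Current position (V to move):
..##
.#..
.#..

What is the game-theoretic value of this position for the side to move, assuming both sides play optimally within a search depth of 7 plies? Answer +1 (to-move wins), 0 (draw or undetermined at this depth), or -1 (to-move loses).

value(..##/.#../.#.., V) = +1

ply 1, V at ..##/.#../.#.. | V00=-1→#.##/##../.#..; V10=-1→..##/##../##..; V12=+1→..##/.##./.##.*; V13=+1→..##/.#.#/.#.#
ply 2, H at ..##/.##./.##. | H00=-1→####/.##./.##.*
ply 3, V at ####/.##./.##. | V10=+1→####/###./###.*; V13=+1→####/.###/.###
ply 4: ####/###./###. is terminal -1 (H); from ..##/.#../.#.. depth 7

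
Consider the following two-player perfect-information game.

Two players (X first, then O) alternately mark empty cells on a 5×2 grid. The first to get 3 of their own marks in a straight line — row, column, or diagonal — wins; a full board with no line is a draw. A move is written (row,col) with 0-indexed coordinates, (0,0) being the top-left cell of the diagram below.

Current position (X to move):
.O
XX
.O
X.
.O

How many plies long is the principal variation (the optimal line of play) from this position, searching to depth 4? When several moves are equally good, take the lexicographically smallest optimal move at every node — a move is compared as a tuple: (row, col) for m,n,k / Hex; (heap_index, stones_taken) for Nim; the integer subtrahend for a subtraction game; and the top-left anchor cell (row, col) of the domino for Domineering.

[.O/XX/.O/X./.O] X move#1: (0,0):-1/XO/XX/.O/X./.O, (2,0):+1/.O/XX/XO/X./.O*, (3,1):+0/.O/XX/.O/XX/.O, (4,0):-1/.O/XX/.O/X./XO
[.O/XX/XO/X./.O] end (terminal -1, O#2); searched .O/XX/.O/X./.O to 4

PV length from [.O/XX/.O/X./.O]: 1 ply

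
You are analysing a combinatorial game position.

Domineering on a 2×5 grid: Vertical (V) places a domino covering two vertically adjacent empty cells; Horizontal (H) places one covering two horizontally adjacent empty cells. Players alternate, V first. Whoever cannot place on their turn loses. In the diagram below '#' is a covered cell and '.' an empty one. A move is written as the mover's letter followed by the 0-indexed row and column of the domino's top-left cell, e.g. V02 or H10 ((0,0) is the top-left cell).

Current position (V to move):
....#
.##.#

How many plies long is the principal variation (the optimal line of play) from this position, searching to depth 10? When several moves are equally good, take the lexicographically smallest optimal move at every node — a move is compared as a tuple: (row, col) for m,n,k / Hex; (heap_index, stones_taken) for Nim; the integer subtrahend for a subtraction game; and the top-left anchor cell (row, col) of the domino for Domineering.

ply 1, V at ....#/.##.# | V00=-1→#...#/###.#*; V03=-1→...##/.####
ply 2, H at #...#/###.# | H01=-1→###.#/###.#; H02=+1→#.###/###.#*
ply 3: #.###/###.# is terminal -1 (V); from ....#/.##.# depth 10

PV length from [....#/.##.#]: 2 plies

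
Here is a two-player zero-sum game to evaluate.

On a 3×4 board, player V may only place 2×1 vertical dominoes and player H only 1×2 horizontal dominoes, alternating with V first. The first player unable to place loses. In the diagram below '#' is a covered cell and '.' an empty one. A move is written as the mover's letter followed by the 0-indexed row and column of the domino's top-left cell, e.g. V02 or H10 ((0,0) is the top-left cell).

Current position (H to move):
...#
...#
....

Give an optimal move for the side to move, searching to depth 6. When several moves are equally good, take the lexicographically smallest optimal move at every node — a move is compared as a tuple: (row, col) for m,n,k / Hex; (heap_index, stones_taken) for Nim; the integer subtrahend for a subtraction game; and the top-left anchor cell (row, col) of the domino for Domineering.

H's best at [...#/...#/....]: H10

p1 H@[...#/...#/....]: H00[##.#/...#/....]-1 H01[.###/...#/....]-1 H10[...#/##.#/....]+1* H11[...#/.###/....]+1 H20[...#/...#/##..]-1 H21[...#/...#/.##.]-1 H22[...#/...#/..##]-1
p2 V@[...#/##.#/....]: V02[..##/####/....]-1* V12[...#/####/..#.]-1
p3 H@[..##/####/....]: H00[####/####/....]+1* H20[..##/####/##..]+1 H21[..##/####/.##.]+1 H22[..##/####/..##]+1
p4 V@[####/####/....] terminal -1; root [...#/...#/....] d6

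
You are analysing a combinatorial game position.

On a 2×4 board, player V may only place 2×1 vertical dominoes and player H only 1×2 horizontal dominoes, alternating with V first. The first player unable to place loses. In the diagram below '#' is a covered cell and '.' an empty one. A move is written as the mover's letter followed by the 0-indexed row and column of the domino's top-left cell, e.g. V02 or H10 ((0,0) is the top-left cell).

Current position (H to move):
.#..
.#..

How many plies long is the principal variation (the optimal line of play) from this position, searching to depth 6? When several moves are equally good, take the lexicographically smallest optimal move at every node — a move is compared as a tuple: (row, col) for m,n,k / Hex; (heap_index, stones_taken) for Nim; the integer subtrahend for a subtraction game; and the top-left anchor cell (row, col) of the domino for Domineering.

[.#../.#..] H move#1: H02:+1/.###/.#..*, H12:+1/.#../.###
[.###/.#..] V move#2: V00:-1/####/##..*
[####/##..] H move#3: H12:+1/####/####*
[####/####] end (terminal -1, V#4); searched .#../.#.. to 6

PV length from [.#../.#..]: 3 plies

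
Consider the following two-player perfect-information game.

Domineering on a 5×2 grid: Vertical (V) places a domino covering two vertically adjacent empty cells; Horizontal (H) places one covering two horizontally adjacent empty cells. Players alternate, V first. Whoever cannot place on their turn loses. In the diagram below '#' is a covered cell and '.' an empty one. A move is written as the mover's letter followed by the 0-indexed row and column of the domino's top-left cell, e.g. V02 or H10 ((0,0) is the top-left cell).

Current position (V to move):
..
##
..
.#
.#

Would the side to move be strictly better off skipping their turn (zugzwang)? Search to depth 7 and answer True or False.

p1 V@[../##/../.#/.#]: V20[../##/#./##/.#]-1* V30[../##/../##/##]-1
p2 H@[../##/#./##/.#]: H00[##/##/#./##/.#]+1*
p3 V@[##/##/#./##/.#] terminal -1; root [../##/../.#/.#] d7
pass branch (H moves first from the same position):
  | p1 H@[../##/../.#/.#]: H00[##/##/../.#/.#]-1 H20[../##/##/.#/.#]+1*
  | p2 V@[../##/##/.#/.#]: V30[../##/##/##/##]-1*
  | p3 H@[../##/##/##/##]: H00[##/##/##/##/##]+1*
  | p4 V@[##/##/##/##/##] terminal -1; root [../##/../.#/.#] d7
V moving scores -1; V passing scores -1

zugzwang(../##/../.#/.#, V) = False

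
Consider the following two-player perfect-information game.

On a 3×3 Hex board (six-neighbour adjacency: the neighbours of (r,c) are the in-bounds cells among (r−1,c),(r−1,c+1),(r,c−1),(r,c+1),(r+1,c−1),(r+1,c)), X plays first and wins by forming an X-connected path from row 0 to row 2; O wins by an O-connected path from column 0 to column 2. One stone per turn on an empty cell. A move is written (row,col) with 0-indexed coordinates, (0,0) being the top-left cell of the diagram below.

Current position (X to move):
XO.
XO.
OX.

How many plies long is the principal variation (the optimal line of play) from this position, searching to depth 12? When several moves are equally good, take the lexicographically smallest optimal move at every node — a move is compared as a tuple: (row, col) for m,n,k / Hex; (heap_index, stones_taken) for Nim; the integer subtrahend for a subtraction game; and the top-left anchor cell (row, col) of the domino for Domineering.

ply 1, X at XO./XO./OX. | (0,2)=-1→XOX/XO./OX.*; (1,2)=-1→XO./XOX/OX.; (2,2)=-1→XO./XO./OXX
ply 2, O at XOX/XO./OX. | (1,2)=+1→XOX/XOO/OX.*; (2,2)=-1→XOX/XO./OXO
ply 3: XOX/XOO/OX. is terminal -1 (X); from XO./XO./OX. depth 12

PV length from [XO./XO./OX.]: 2 plies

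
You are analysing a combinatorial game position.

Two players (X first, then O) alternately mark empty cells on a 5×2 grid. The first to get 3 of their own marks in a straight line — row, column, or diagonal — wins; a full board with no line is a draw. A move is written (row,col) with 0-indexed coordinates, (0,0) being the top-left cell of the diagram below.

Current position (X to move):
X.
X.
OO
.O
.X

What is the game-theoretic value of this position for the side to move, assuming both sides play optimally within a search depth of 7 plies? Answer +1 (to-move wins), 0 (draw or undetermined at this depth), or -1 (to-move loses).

ply 1, X at X./X./OO/.O/.X | (0,1)=-1→XX/X./OO/.O/.X; (1,1)=+0→X./XX/OO/.O/.X*; (3,0)=-1→X./X./OO/XO/.X; (4,0)=-1→X./X./OO/.O/XX
ply 2, O at X./XX/OO/.O/.X | (0,1)=+0→XO/XX/OO/.O/.X*; (3,0)=+0→X./XX/OO/OO/.X; (4,0)=+0→X./XX/OO/.O/OX
ply 3, X at XO/XX/OO/.O/.X | (3,0)=+0→XO/XX/OO/XO/.X*; (4,0)=+0→XO/XX/OO/.O/XX
ply 4, O at XO/XX/OO/XO/.X | (4,0)=+0→XO/XX/OO/XO/OX*
ply 5: XO/XX/OO/XO/OX is terminal +0 (X); from X./X./OO/.O/.X depth 7

value(X./X./OO/.O/.X, X) = 0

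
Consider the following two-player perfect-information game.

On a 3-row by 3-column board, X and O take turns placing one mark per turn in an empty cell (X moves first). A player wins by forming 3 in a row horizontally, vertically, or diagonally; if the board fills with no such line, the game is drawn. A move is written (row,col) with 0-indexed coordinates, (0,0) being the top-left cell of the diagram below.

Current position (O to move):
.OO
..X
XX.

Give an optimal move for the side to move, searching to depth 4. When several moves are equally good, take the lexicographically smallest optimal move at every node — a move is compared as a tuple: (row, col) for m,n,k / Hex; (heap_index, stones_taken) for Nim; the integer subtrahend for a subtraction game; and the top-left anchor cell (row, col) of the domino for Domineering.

ply 1, O at .OO/..X/XX. | (0,0)=+1→OOO/..X/XX.*; (1,0)=-1→.OO/O.X/XX.; (1,1)=-1→.OO/.OX/XX.; (2,2)=+0→.OO/..X/XXO
ply 2: OOO/..X/XX. is terminal -1 (X); from .OO/..X/XX. depth 4

O's best at [.OO/..X/XX.]: (0,0)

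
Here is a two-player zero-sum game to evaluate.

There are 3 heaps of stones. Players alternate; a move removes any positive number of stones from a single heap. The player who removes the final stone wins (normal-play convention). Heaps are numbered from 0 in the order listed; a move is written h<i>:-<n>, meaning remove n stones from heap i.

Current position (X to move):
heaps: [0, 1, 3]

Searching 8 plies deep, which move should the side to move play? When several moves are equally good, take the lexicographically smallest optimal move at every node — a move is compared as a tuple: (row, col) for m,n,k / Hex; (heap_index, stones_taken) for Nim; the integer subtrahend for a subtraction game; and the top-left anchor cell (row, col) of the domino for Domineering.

X's best at [(0,1,3)]: h2:-2

p1 X@[(0,1,3)]: h1:-1[(0,0,3)]-1 h2:-1[(0,1,2)]-1 h2:-2[(0,1,1)]+1* h2:-3[(0,1,0)]-1
p2 O@[(0,1,1)]: h1:-1[(0,0,1)]-1* h2:-1[(0,1,0)]-1
p3 X@[(0,0,1)]: h2:-1[(0,0,0)]+1*
p4 O@[(0,0,0)] terminal -1; root [(0,1,3)] d8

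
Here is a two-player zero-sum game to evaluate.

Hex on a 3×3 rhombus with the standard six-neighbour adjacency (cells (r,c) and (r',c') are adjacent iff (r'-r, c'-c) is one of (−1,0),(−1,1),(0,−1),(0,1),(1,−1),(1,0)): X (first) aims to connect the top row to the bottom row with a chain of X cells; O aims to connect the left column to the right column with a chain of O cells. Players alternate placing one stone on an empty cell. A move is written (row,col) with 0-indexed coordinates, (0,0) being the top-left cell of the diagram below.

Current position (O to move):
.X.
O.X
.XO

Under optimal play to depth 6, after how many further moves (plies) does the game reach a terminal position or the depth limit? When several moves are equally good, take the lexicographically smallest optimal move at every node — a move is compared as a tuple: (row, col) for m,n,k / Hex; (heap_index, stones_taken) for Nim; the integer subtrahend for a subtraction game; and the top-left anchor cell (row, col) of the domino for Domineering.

ply 1, O at .X./O.X/.XO | (0,0)=-1→OX./O.X/.XO*; (0,2)=-1→.XO/O.X/.XO; (1,1)=-1→.X./OOX/.XO; (2,0)=-1→.X./O.X/OXO
ply 2, X at OX./O.X/.XO | (0,2)=+1→OXX/O.X/.XO*; (1,1)=+1→OX./OXX/.XO; (2,0)=+1→OX./O.X/XXO
ply 3: OXX/O.X/.XO is terminal -1 (O); from .X./O.X/.XO depth 6

PV length from [.X./O.X/.XO]: 2 plies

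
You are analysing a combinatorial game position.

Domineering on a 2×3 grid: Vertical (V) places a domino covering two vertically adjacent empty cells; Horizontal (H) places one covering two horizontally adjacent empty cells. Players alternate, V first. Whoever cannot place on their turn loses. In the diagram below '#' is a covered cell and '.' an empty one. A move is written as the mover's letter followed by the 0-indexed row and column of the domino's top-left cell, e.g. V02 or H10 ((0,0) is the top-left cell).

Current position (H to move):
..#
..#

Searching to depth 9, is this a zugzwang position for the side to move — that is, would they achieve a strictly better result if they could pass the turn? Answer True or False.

[..#/..#] H move#1: H00:+1/###/..#*, H10:+1/..#/###
[###/..#] end (terminal -1, V#2); searched ..#/..# to 9
suppose H passes — search the same position with V to move:
pass> [..#/..#] V move#1: V00:+1/#.#/#.#*, V01:+1/.##/.##
pass> [#.#/#.#] end (terminal -1, H#2); searched ..#/..# to 9
for H: play +1, pass -1

zugzwang(..#/..#, H) = False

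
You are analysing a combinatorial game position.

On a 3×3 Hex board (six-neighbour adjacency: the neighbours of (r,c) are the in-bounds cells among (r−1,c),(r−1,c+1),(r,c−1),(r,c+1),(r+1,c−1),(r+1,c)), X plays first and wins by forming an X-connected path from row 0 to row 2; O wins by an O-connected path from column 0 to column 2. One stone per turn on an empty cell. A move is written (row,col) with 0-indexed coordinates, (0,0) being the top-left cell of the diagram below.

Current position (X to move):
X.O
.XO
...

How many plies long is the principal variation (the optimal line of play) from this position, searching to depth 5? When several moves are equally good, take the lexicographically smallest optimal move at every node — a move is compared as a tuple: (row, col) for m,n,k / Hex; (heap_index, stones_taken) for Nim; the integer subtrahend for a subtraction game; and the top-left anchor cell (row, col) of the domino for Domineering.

PV length from [X.O/.XO/...]: 3 plies

p1 X@[X.O/.XO/...]: (0,1)[XXO/.XO/...]+1* (1,0)[X.O/XXO/...]+1 (2,0)[X.O/.XO/X..]+1 (2,1)[X.O/.XO/.X.]+1 (2,2)[X.O/.XO/..X]+1
p2 O@[XXO/.XO/...]: (1,0)[XXO/OXO/...]-1* (2,0)[XXO/.XO/O..]-1 (2,1)[XXO/.XO/.O.]-1 (2,2)[XXO/.XO/..O]-1
p3 X@[XXO/OXO/...]: (2,0)[XXO/OXO/X..]+1* (2,1)[XXO/OXO/.X.]+1 (2,2)[XXO/OXO/..X]+1
p4 O@[XXO/OXO/X..] terminal -1; root [X.O/.XO/...] d5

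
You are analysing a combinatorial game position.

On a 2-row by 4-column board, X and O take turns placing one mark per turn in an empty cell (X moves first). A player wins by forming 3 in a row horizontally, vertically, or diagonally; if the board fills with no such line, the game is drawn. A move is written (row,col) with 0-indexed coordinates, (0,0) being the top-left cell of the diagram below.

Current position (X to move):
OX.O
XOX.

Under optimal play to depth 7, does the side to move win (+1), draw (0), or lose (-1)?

value(OX.O/XOX., X) = 0

[OX.O/XOX.] X move#1: (0,2):+0/OXXO/XOX.*, (1,3):+0/OX.O/XOXX
[OXXO/XOX.] O move#2: (1,3):+0/OXXO/XOXO*
[OXXO/XOXO] end (terminal +0, X#3); searched OX.O/XOX. to 7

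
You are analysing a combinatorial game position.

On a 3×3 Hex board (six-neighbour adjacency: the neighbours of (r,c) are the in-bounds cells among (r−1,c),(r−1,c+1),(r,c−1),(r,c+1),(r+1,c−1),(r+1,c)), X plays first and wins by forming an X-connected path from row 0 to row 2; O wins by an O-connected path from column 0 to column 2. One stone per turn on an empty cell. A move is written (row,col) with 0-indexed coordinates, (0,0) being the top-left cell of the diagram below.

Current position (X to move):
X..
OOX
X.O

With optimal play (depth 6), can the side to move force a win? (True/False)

X winning at [X../OOX/X.O]: False

p1 X@[X../OOX/X.O]: (0,1)[XX./OOX/X.O]-1* (0,2)[X.X/OOX/X.O]-1 (2,1)[X../OOX/XXO]-1
p2 O@[XX./OOX/X.O]: (0,2)[XXO/OOX/X.O]+1* (2,1)[XX./OOX/XOO]+1
p3 X@[XXO/OOX/X.O] terminal -1; root [X../OOX/X.O] d6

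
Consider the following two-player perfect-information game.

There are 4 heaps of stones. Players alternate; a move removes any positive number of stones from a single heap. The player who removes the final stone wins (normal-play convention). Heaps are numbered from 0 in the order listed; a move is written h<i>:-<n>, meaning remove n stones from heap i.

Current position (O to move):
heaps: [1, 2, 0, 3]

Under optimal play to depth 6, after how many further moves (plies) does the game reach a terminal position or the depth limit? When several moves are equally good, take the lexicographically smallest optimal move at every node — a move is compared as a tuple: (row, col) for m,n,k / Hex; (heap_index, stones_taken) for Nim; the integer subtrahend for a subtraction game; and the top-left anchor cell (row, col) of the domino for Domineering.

PV length from [(1,2,0,3)]: 6 plies

[(1,2,0,3)] O move#1: h0:-1:-1/(0,2,0,3)*, h1:-1:-1/(1,1,0,3), h1:-2:-1/(1,0,0,3), h3:-1:-1/(1,2,0,2), h3:-2:-1/(1,2,0,1), h3:-3:-1/(1,2,0,0)
[(0,2,0,3)] X move#2: h1:-1:-1/(0,1,0,3), h1:-2:-1/(0,0,0,3), h3:-1:+1/(0,2,0,2)*, h3:-2:-1/(0,2,0,1), h3:-3:-1/(0,2,0,0)
[(0,2,0,2)] O move#3: h1:-1:-1/(0,1,0,2)*, h1:-2:-1/(0,0,0,2), h3:-1:-1/(0,2,0,1), h3:-2:-1/(0,2,0,0)
[(0,1,0,2)] X move#4: h1:-1:-1/(0,0,0,2), h3:-1:+1/(0,1,0,1)*, h3:-2:-1/(0,1,0,0)
[(0,1,0,1)] O move#5: h1:-1:-1/(0,0,0,1)*, h3:-1:-1/(0,1,0,0)
[(0,0,0,1)] X move#6: h3:-1:+1/(0,0,0,0)*
[(0,0,0,0)] end (terminal -1, O#7); searched (1,2,0,3) to 6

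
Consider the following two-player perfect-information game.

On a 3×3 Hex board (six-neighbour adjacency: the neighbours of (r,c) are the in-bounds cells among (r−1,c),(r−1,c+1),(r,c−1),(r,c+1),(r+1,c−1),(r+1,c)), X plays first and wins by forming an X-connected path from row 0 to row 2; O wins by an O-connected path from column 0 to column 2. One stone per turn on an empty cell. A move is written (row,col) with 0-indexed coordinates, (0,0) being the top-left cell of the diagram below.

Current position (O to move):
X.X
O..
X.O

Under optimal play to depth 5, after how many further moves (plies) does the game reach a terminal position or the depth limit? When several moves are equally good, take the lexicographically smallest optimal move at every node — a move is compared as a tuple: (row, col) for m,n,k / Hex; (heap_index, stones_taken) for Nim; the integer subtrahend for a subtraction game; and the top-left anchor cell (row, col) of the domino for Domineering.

ply 1, O at X.X/O../X.O | (0,1)=-1→XOX/O../X.O; (1,1)=+1→X.X/OO./X.O*; (1,2)=-1→X.X/O.O/X.O; (2,1)=-1→X.X/O../XOO
ply 2, X at X.X/OO./X.O | (0,1)=-1→XXX/OO./X.O*; (1,2)=-1→X.X/OOX/X.O; (2,1)=-1→X.X/OO./XXO
ply 3, O at XXX/OO./X.O | (1,2)=+1→XXX/OOO/X.O*; (2,1)=+1→XXX/OO./XOO
ply 4: XXX/OOO/X.O is terminal -1 (X); from X.X/O../X.O depth 5

PV length from [X.X/O../X.O]: 3 plies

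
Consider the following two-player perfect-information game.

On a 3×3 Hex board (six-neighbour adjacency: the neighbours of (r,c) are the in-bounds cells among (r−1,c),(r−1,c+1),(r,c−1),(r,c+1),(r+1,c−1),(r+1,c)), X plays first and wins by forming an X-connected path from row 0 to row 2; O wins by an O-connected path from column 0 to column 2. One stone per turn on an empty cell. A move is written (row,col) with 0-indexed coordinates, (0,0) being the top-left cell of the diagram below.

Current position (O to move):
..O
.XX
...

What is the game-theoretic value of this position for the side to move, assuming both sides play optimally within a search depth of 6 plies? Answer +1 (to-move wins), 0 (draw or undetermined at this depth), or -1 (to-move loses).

p1 O@[..O/.XX/...]: (0,0)[O.O/.XX/...]-1 (0,1)[.OO/.XX/...]+1* (1,0)[..O/OXX/...]-1 (2,0)[..O/.XX/O..]-1 (2,1)[..O/.XX/.O.]-1 (2,2)[..O/.XX/..O]-1
p2 X@[.OO/.XX/...]: (0,0)[XOO/.XX/...]-1* (1,0)[.OO/XXX/...]-1 (2,0)[.OO/.XX/X..]-1 (2,1)[.OO/.XX/.X.]-1 (2,2)[.OO/.XX/..X]-1
p3 O@[XOO/.XX/...]: (1,0)[XOO/OXX/...]+1* (2,0)[XOO/.XX/O..]-1 (2,1)[XOO/.XX/.O.]-1 (2,2)[XOO/.XX/..O]-1
p4 X@[XOO/OXX/...] terminal -1; root [..O/.XX/...] d6

value(..O/.XX/..., O) = +1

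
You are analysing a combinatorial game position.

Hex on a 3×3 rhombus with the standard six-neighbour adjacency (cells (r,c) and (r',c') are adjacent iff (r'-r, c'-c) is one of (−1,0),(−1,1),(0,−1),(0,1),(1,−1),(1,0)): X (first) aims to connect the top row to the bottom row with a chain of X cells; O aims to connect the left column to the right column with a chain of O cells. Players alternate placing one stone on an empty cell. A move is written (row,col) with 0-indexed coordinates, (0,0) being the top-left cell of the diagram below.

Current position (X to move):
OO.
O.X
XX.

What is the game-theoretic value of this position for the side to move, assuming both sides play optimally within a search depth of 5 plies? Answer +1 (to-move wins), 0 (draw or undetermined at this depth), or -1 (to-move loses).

value(OO./O.X/XX., X) = +1

p1 X@[OO./O.X/XX.]: (0,2)[OOX/O.X/XX.]+1* (1,1)[OO./OXX/XX.]-1 (2,2)[OO./O.X/XXX]-1
p2 O@[OOX/O.X/XX.] terminal -1; root [OO./O.X/XX.] d5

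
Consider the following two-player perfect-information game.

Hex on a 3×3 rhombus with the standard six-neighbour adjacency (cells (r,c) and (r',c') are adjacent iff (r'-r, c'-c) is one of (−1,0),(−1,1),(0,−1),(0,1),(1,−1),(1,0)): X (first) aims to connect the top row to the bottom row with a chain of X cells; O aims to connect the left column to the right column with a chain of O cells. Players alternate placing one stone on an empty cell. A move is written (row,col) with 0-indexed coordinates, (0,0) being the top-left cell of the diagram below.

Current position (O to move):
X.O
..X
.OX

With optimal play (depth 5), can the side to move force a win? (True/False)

[X.O/..X/.OX] O move#1: (0,1):-1/XOO/..X/.OX, (1,0):+1/X.O/O.X/.OX*, (1,1):+1/X.O/.OX/.OX, (2,0):-1/X.O/..X/OOX
[X.O/O.X/.OX] X move#2: (0,1):-1/XXO/O.X/.OX*, (1,1):-1/X.O/OXX/.OX, (2,0):-1/X.O/O.X/XOX
[XXO/O.X/.OX] O move#3: (1,1):+1/XXO/OOX/.OX*, (2,0):-1/XXO/O.X/OOX
[XXO/OOX/.OX] end (terminal -1, X#4); searched X.O/..X/.OX to 5

O winning at [X.O/..X/.OX]: True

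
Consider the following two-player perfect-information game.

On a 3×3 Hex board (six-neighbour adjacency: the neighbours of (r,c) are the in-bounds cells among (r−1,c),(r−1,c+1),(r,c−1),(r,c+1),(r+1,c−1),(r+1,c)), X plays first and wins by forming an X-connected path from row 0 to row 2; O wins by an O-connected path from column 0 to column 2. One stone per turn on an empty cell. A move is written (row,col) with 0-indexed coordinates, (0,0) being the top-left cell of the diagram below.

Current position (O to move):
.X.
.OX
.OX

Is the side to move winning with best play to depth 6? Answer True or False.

O winning at [.X./.OX/.OX]: True

[.X./.OX/.OX] O move#1: (0,0):-1/OX./.OX/.OX, (0,2):+1/.XO/.OX/.OX*, (1,0):-1/.X./OOX/.OX, (2,0):-1/.X./.OX/OOX
[.XO/.OX/.OX] X move#2: (0,0):-1/XXO/.OX/.OX*, (1,0):-1/.XO/XOX/.OX, (2,0):-1/.XO/.OX/XOX
[XXO/.OX/.OX] O move#3: (1,0):+1/XXO/OOX/.OX*, (2,0):+1/XXO/.OX/OOX
[XXO/OOX/.OX] end (terminal -1, X#4); searched .X./.OX/.OX to 6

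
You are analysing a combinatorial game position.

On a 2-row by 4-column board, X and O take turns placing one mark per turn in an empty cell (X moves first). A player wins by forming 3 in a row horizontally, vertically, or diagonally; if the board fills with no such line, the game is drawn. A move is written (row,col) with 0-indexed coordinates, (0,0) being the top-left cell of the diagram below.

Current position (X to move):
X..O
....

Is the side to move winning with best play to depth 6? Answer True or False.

X winning at [X..O/....]: False

p1 X@[X..O/....]: (0,1)[XX.O/....]+0* (0,2)[X.XO/....]+0 (1,0)[X..O/X...]+0 (1,1)[X..O/.X..]+0 (1,2)[X..O/..X.]+0 (1,3)[X..O/...X]+0
p2 O@[XX.O/....]: (0,2)[XXOO/....]+0* (1,0)[XX.O/O...]-1 (1,1)[XX.O/.O..]-1 (1,2)[XX.O/..O.]-1 (1,3)[XX.O/...O]-1
p3 X@[XXOO/....]: (1,0)[XXOO/X...]+0* (1,1)[XXOO/.X..]+0 (1,2)[XXOO/..X.]+0 (1,3)[XXOO/...X]+0
p4 O@[XXOO/X...]: (1,1)[XXOO/XO..]+0* (1,2)[XXOO/X.O.]+0 (1,3)[XXOO/X..O]+0
p5 X@[XXOO/XO..]: (1,2)[XXOO/XOX.]+0* (1,3)[XXOO/XO.X]+0
p6 O@[XXOO/XOX.]: (1,3)[XXOO/XOXO]+0*
p7 X@[XXOO/XOXO] terminal +0; root [X..O/....] d6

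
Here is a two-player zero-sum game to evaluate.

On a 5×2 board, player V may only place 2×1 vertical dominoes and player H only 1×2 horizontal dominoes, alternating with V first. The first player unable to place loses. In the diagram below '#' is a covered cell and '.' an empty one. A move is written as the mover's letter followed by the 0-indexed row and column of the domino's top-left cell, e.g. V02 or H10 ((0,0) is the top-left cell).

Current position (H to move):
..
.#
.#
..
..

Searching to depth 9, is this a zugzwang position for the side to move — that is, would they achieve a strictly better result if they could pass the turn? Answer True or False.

zugzwang(../.#/.#/../.., H) = False

ply 1, H at ../.#/.#/../.. | H00=-1→##/.#/.#/../..; H30=+1→../.#/.#/##/..*; H40=+1→../.#/.#/../##
ply 2, V at ../.#/.#/##/.. | V00=-1→#./##/.#/##/..*; V10=-1→../##/##/##/..
ply 3, H at #./##/.#/##/.. | H40=+1→#./##/.#/##/##*
ply 4: #./##/.#/##/## is terminal -1 (V); from ../.#/.#/../.. depth 9
if H skipped the turn, V would face:
~ ply 1, V at ../.#/.#/../.. | V00=-1→#./##/.#/../..; V10=-1→../##/##/../..; V20=+1→../.#/##/#./..*; V30=+1→../.#/.#/#./#.; V31=+1→../.#/.#/.#/.#
~ ply 2, H at ../.#/##/#./.. | H00=-1→##/.#/##/#./..*; H40=-1→../.#/##/#./##
~ ply 3, V at ##/.#/##/#./.. | V31=+1→##/.#/##/##/.#*
~ ply 4: ##/.#/##/##/.# is terminal -1 (H); from ../.#/.#/../.. depth 9
compare (H): move=+1 vs pass=-1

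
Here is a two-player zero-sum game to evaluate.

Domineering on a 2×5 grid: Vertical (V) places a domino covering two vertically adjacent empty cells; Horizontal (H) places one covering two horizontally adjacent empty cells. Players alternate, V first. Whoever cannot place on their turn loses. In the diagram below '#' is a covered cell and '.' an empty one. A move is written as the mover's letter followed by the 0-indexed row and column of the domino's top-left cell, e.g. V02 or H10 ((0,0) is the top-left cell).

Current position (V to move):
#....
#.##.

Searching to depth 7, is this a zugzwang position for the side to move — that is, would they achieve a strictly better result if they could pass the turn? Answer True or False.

zugzwang(#..../#.##., V) = True

p1 V@[#..../#.##.]: V01[##.../####.]-1* V04[#...#/#.###]-1
p2 H@[##.../####.]: H02[####./####.]-1 H03[##.##/####.]+1*
p3 V@[##.##/####.] terminal -1; root [#..../#.##.] d7
if V skipped the turn, H would face:
~ p1 H@[#..../#.##.]: H01[###../#.##.]-1* H02[#.##./#.##.]-1 H03[#..##/#.##.]-1
~ p2 V@[###../#.##.]: V04[###.#/#.###]+1*
~ p3 H@[###.#/#.###] terminal -1; root [#..../#.##.] d7
compare (V): move=-1 vs pass=+1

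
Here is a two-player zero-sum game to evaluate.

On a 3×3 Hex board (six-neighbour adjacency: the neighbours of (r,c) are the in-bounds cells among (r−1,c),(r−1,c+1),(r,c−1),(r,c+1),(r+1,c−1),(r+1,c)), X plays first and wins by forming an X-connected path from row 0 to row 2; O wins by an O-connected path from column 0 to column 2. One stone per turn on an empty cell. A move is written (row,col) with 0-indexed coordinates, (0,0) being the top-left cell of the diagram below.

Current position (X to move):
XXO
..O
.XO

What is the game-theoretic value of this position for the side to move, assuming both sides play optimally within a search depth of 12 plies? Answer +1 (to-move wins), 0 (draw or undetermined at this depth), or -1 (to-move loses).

value(XXO/..O/.XO, X) = +1

ply 1, X at XXO/..O/.XO | (1,0)=+1→XXO/X.O/.XO*; (1,1)=+1→XXO/.XO/.XO; (2,0)=+1→XXO/..O/XXO
ply 2, O at XXO/X.O/.XO | (1,1)=-1→XXO/XOO/.XO*; (2,0)=-1→XXO/X.O/OXO
ply 3, X at XXO/XOO/.XO | (2,0)=+1→XXO/XOO/XXO*
ply 4: XXO/XOO/XXO is terminal -1 (O); from XXO/..O/.XO depth 12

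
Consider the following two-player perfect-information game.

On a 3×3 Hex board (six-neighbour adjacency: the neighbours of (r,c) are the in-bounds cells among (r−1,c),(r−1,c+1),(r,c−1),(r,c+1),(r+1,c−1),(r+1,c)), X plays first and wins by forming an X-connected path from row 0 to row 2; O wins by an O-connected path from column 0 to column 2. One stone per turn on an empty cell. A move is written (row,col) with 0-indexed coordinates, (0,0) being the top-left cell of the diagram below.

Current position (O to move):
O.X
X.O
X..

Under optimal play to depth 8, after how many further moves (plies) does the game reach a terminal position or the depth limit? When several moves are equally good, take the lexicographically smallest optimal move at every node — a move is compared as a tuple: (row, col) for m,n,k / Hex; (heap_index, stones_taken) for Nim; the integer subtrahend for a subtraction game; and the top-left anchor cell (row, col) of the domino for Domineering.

PV length from [O.X/X.O/X..]: 2 plies

ply 1, O at O.X/X.O/X.. | (0,1)=-1→OOX/X.O/X..*; (1,1)=-1→O.X/XOO/X..; (2,1)=-1→O.X/X.O/XO.; (2,2)=-1→O.X/X.O/X.O
ply 2, X at OOX/X.O/X.. | (1,1)=+1→OOX/XXO/X..*; (2,1)=-1→OOX/X.O/XX.; (2,2)=-1→OOX/X.O/X.X
ply 3: OOX/XXO/X.. is terminal -1 (O); from O.X/X.O/X.. depth 8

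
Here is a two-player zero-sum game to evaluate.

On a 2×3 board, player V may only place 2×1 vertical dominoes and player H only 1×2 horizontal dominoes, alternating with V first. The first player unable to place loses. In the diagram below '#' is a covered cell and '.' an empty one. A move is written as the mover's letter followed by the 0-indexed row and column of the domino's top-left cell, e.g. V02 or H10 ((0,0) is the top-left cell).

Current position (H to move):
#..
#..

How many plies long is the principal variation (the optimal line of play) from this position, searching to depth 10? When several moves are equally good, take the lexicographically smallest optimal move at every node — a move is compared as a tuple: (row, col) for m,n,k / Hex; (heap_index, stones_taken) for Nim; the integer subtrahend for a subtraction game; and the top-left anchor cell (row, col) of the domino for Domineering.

PV length from [#../#..]: 1 ply

p1 H@[#../#..]: H01[###/#..]+1* H11[#../###]+1
p2 V@[###/#..] terminal -1; root [#../#..] d10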